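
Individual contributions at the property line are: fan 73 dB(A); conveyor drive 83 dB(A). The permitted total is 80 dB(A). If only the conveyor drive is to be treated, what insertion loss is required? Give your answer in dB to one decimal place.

4.0 dB

The untreated sources together contribute 10^(73/10) = 1.995e+07, i.e. 73.00 dB(A).
To meet 80 dB(A) overall, the treated conveyor drive may contribute at most 10^(80/10) − 1.995e+07 = 8.005e+07, i.e. 79.03 dB(A).
Required insertion loss = 83 − 79.03 = 3.97 dB.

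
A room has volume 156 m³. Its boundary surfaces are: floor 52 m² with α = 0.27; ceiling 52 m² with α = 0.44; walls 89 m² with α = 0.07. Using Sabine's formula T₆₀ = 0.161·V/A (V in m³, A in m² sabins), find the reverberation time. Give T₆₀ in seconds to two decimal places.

Total absorption A = 52·0.27 + 52·0.44 + 89·0.07 = 43.15 m² sabins.
T₆₀ = 0.161·V/A = 0.161·156/43.15 = 0.582 s.

0.58 s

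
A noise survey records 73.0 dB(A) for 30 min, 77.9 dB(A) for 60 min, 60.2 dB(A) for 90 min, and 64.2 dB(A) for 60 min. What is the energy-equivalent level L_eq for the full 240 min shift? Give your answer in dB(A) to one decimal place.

72.8 dB(A)

Weight each interval's intensity by its duration and average over T = 240 min:
Σ tᵢ·10^(Lᵢ/10) = 30·10^(73.0/10) + 60·10^(77.9/10) + 90·10^(60.2/10) + 60·10^(64.2/10) = 4.550e+09.
L_eq = 10·log₁₀(4.550e+09/240) = 72.78 dB(A).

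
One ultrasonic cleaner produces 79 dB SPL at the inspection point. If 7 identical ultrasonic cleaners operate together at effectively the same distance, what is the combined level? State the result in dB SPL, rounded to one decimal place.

With 7 equal, uncorrelated contributions the intensity is 7× that of one unit, giving a rise of 10·log₁₀ 7.
L_total = 79 + 10·log₁₀(7) = 79 + 8.451 = 87.45 dB SPL.

87.5 dB SPL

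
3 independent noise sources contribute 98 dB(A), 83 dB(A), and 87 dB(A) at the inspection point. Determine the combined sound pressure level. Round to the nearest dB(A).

For uncorrelated sources the intensities add, so convert each level to linear form, sum, and take 10·log₁₀ of the total.
Σ 10^(L/10) = 10^(98/10) + 10^(83/10) + 10^(87/10) = 7.010e+09.
L_total = 10·log₁₀(7.010e+09) = 98.46 dB(A).

98 dB(A)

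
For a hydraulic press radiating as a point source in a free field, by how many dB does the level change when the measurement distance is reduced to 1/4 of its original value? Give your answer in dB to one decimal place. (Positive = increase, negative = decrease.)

Point-source spreading: ΔL = −20·log₁₀(r₂/r₁).
ΔL = −20·log₁₀(0.25) = +12.04 dB.

+12.0 dB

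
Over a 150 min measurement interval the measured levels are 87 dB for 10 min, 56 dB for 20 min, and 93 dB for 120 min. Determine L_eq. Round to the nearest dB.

92 dB

The energy average is taken in the linear domain: L_eq = 10·log₁₀[(Σ tᵢ·10^(Lᵢ/10))/T], T = 150 min.
Σ tᵢ·10^(Lᵢ/10) = 10·10^(87/10) + 20·10^(56/10) + 120·10^(93/10) = 2.445e+11.
L_eq = 10·log₁₀(2.445e+11/150) = 92.12 dB.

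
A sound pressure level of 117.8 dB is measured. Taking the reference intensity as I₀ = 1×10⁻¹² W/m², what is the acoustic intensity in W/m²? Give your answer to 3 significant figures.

0.603 W/m²

I/I₀ = 10^(117.8/10) = 6.026e+11, so I = 6.026e+11 × 10⁻¹² W/m².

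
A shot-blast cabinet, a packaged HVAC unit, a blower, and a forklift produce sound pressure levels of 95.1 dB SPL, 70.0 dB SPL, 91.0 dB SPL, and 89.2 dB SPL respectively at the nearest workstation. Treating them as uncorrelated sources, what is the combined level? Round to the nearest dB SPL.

97 dB SPL

For uncorrelated sources the intensities add, so convert each level to linear form, sum, and take 10·log₁₀ of the total.
Σ 10^(L/10) = 10^(95.1/10) + 10^(70.0/10) + 10^(91.0/10) + 10^(89.2/10) = 5.337e+09.
L_total = 10·log₁₀(5.337e+09) = 97.27 dB SPL.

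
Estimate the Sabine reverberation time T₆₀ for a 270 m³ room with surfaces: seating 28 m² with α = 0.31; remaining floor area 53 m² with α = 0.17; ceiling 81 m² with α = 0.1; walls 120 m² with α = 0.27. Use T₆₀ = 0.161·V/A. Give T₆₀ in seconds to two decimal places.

0.75 s

Summing Sᵢαᵢ: 28·0.31 + 53·0.17 + 81·0.1 + 120·0.27 = 58.19 m².
T₆₀ = 0.161 × 270 / 58.19 = 0.747 s.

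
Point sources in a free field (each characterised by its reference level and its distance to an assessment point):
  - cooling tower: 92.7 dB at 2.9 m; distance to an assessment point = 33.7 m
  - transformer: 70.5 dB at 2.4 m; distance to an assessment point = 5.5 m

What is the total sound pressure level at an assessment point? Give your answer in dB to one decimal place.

72.0 dB

Apply inverse-square spreading to bring every level to the receiver, then sum 10^(L/10).
cooling tower: 92.7 − 20·log₁₀(33.7/2.9) = 92.7 − 21.30 = 71.40 dB.
transformer: 70.5 − 20·log₁₀(5.5/2.4) = 70.5 − 7.20 = 63.30 dB.
Σ 10^(L/10) = 1.593e+07 → L_total = 10·log₁₀(1.593e+07) = 72.02 dB.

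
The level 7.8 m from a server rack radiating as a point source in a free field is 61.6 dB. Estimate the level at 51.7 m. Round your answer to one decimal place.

45.2 dB

Spherical spreading from a point source gives a 20·log₁₀(r₂/r₁) drop.
L₂ = 61.6 − 20·log₁₀(51.7/7.8) = 61.6 − 16.428 = 45.17 dB.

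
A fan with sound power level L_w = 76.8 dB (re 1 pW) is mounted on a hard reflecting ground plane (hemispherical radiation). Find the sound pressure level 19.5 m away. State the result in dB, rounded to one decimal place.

Free-field hemispherical radiation: L_p = L_w − 10·log₁₀(2π·r²), r = 19.5 m.
2π·r² = 2389 m², 10·log₁₀ of that is 33.782 dB.
L_p = 76.8 − 33.782 = 43.02 dB.

43.0 dB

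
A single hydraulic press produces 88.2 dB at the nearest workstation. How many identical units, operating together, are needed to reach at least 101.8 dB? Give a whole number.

23

N identical sources give L₁ + 10·log₁₀ N, so require 10·log₁₀ N ≥ 101.8 − 88.2 = 13.6 dB.
N ≥ 10^(13.6/10) = 22.909, so N = 23.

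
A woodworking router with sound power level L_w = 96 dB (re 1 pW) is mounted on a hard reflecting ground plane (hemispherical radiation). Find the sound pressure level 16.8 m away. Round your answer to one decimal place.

L_p = L_w − 10·log₁₀(2π·r²) with r = 16.8 m.
2π·r² = 1773 m², 10·log₁₀ of that is 32.488 dB.
L_p = 96 − 32.488 = 63.51 dB.

63.5 dB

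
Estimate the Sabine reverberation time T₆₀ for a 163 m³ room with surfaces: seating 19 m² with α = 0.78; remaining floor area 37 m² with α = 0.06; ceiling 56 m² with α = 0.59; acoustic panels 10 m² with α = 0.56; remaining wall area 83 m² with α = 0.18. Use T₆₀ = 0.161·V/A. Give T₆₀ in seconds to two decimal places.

A = Σ Sᵢαᵢ = 19·0.78 + 37·0.06 + 56·0.59 + 10·0.56 + 83·0.18 = 70.62 m².
T₆₀ = 0.161·V/A = 0.161·163/70.62 = 0.372 s.

0.37 s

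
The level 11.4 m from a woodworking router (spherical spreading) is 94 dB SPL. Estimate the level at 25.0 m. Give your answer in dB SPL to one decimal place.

87.2 dB SPL

For a point source, L₂ = L₁ − 20·log₁₀(r₂/r₁).
L₂ = 94 − 20·log₁₀(25.0/11.4) = 94 − 6.821 = 87.18 dB SPL.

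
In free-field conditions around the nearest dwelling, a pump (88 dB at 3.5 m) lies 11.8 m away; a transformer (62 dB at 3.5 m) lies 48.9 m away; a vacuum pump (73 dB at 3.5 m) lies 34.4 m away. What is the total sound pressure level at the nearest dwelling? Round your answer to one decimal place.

77.5 dB

First find each source's level at the receiver (point-source: −20·log₁₀(r/r_ref)), then combine on an intensity basis.
pump: 88 − 20·log₁₀(11.8/3.5) = 88 − 10.56 = 77.44 dB.
transformer: 62 − 20·log₁₀(48.9/3.5) = 62 − 22.90 = 39.10 dB.
vacuum pump: 73 − 20·log₁₀(34.4/3.5) = 73 − 19.85 = 53.15 dB.
Σ 10^(L/10) = 5.572e+07 → L_total = 10·log₁₀(5.572e+07) = 77.46 dB.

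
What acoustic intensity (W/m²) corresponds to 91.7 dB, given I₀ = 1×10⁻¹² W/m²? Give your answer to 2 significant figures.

I = I₀·10^(L/10) = 10⁻¹² × 10^(91.7/10) = 10^(-2.830).

0.0015 W/m²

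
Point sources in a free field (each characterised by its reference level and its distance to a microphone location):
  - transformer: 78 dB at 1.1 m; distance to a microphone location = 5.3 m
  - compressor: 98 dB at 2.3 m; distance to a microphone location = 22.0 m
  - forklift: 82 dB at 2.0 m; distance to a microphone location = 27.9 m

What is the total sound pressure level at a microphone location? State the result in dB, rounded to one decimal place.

First find each source's level at the receiver (point-source: −20·log₁₀(r/r_ref)), then combine on an intensity basis.
transformer: 78 − 20·log₁₀(5.3/1.1) = 78 − 13.66 = 64.34 dB.
compressor: 98 − 20·log₁₀(22.0/2.3) = 98 − 19.61 = 78.39 dB.
forklift: 82 − 20·log₁₀(27.9/2.0) = 82 − 22.89 = 59.11 dB.
Σ 10^(L/10) = 7.249e+07 → L_total = 10·log₁₀(7.249e+07) = 78.60 dB.

78.6 dB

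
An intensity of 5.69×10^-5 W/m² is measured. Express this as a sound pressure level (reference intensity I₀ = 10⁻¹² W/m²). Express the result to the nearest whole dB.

L = 10·log₁₀(I/I₀) = 10·log₁₀(5.69×10^-5/10⁻¹²) = 10·log₁₀(5.69×10^7).
L = 10·(0.7551 + 7) = 77.55 dB.

78 dB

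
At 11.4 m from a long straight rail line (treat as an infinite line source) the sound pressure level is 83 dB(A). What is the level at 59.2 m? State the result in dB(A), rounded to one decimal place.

75.8 dB(A)

Cylindrical spreading from a line source gives a 10·log₁₀(r₂/r₁) drop.
L₂ = 83 − 10·log₁₀(59.2/11.4) = 83 − 7.154 = 75.85 dB(A).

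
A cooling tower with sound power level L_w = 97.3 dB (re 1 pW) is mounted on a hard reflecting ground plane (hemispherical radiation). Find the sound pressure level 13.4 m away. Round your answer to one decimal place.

Free-field hemispherical radiation: L_p = L_w − 10·log₁₀(2π·r²), r = 13.4 m.
2π·r² = 1128 m², 10·log₁₀ of that is 30.524 dB.
L_p = 97.3 − 30.524 = 66.78 dB.

66.8 dB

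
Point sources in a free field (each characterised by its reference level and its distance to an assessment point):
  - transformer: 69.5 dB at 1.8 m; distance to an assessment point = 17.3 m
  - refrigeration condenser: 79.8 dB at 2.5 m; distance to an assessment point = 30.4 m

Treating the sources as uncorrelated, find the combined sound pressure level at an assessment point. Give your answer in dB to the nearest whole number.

Apply inverse-square spreading to bring every level to the receiver, then sum 10^(L/10).
transformer: 69.5 − 20·log₁₀(17.3/1.8) = 69.5 − 19.66 = 49.84 dB.
refrigeration condenser: 79.8 − 20·log₁₀(30.4/2.5) = 79.8 − 21.70 = 58.10 dB.
Σ 10^(L/10) = 7.423e+05 → L_total = 10·log₁₀(7.423e+05) = 58.71 dB.

59 dB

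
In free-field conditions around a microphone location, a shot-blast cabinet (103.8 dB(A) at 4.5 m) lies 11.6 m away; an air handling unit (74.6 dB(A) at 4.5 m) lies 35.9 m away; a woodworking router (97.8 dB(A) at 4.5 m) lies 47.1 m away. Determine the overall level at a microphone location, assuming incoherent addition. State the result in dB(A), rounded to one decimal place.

95.6 dB(A)

First find each source's level at the receiver (point-source: −20·log₁₀(r/r_ref)), then combine on an intensity basis.
shot-blast cabinet: 103.8 − 20·log₁₀(11.6/4.5) = 103.8 − 8.22 = 95.58 dB(A).
air handling unit: 74.6 − 20·log₁₀(35.9/4.5) = 74.6 − 18.04 = 56.56 dB(A).
woodworking router: 97.8 − 20·log₁₀(47.1/4.5) = 97.8 − 20.40 = 77.40 dB(A).
Σ 10^(L/10) = 3.665e+09 → L_total = 10·log₁₀(3.665e+09) = 95.64 dB(A).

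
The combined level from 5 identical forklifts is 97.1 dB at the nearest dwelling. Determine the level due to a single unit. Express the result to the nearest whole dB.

For N identical incoherent sources L_total = L₁ + 10·log₁₀ N, so L₁ = 97.1 − 10·log₁₀(5) = 97.1 − 6.990.

90 dB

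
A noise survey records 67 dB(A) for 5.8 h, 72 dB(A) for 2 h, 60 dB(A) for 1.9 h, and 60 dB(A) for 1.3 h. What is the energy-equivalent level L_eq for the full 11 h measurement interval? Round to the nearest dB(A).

Weight each interval's intensity by its duration and average over T = 11 h:
Σ tᵢ·10^(Lᵢ/10) = 5.8·10^(67/10) + 2·10^(72/10) + 1.9·10^(60/10) + 1.3·10^(60/10) = 6.397e+07.
L_eq = 10·log₁₀(6.397e+07/11) = 67.65 dB(A).

68 dB(A)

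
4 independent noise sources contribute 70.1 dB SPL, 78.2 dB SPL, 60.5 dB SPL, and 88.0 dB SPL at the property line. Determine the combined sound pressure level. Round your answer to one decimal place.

Incoherent sources combine by intensity addition: L_total = 10·log₁₀(Σ 10^(L_i/10)).
Σ 10^(L/10) = 10^(70.1/10) + 10^(78.2/10) + 10^(60.5/10) + 10^(88.0/10) = 7.084e+08.
L_total = 10·log₁₀(7.084e+08) = 88.50 dB SPL.

88.5 dB SPL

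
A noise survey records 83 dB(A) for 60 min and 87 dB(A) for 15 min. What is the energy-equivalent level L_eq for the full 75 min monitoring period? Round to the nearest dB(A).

84 dB(A)

The energy average is taken in the linear domain: L_eq = 10·log₁₀[(Σ tᵢ·10^(Lᵢ/10))/T], T = 75 min.
Σ tᵢ·10^(Lᵢ/10) = 60·10^(83/10) + 15·10^(87/10) = 1.949e+10.
L_eq = 10·log₁₀(1.949e+10/75) = 84.15 dB(A).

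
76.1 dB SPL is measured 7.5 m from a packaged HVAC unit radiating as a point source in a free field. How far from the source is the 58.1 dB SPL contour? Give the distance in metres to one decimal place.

59.6 m

The 18.0 dB drop corresponds to a distance ratio of 10^(18.0/20) for a point source.
r₂ = 7.5·10^((76.1−58.1)/20) = 7.5·10^(18.0/20) = 59.57 m.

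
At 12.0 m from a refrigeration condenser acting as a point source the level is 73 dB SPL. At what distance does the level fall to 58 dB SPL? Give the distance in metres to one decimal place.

67.5 m

The 15.0 dB drop corresponds to a distance ratio of 10^(15.0/20) for a point source.
r₂ = 12.0·10^((73−58)/20) = 12.0·10^(15.0/20) = 67.48 m.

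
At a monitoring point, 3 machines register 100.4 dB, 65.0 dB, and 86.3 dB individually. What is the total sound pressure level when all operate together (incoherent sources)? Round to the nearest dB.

Incoherent sources combine by intensity addition: L_total = 10·log₁₀(Σ 10^(L_i/10)).
Σ 10^(L/10) = 10^(100.4/10) + 10^(65.0/10) + 10^(86.3/10) = 1.139e+10.
L_total = 10·log₁₀(1.139e+10) = 100.57 dB.

101 dB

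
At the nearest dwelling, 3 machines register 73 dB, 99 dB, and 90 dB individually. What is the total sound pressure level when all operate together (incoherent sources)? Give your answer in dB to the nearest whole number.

For uncorrelated sources the intensities add, so convert each level to linear form, sum, and take 10·log₁₀ of the total.
Σ 10^(L/10) = 10^(73/10) + 10^(99/10) + 10^(90/10) = 8.963e+09.
L_total = 10·log₁₀(8.963e+09) = 99.52 dB.

100 dB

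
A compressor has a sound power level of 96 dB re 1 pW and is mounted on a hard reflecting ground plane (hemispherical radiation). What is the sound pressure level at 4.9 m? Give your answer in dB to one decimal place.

74.2 dB

The power spreads over a hemisphere of area 2π·r², so L_p = L_w − 10·log₁₀(2π·r²).
2π·r² = 150.9 m², 10·log₁₀ of that is 21.786 dB.
L_p = 96 − 21.786 = 74.21 dB.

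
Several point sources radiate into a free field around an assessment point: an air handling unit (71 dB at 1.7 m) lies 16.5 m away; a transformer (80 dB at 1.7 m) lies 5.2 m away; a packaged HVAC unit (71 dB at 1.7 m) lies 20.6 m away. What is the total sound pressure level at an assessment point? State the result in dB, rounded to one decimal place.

First find each source's level at the receiver (point-source: −20·log₁₀(r/r_ref)), then combine on an intensity basis.
air handling unit: 71 − 20·log₁₀(16.5/1.7) = 71 − 19.74 = 51.26 dB.
transformer: 80 − 20·log₁₀(5.2/1.7) = 80 − 9.71 = 70.29 dB.
packaged HVAC unit: 71 − 20·log₁₀(20.6/1.7) = 71 − 21.67 = 49.33 dB.
Σ 10^(L/10) = 1.091e+07 → L_total = 10·log₁₀(1.091e+07) = 70.38 dB.

70.4 dB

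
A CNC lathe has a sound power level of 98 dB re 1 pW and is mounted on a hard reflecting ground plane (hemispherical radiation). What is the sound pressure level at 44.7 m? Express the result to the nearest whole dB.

57 dB

Free-field hemispherical radiation: L_p = L_w − 10·log₁₀(2π·r²), r = 44.7 m.
2π·r² = 1.255e+04 m², 10·log₁₀ of that is 40.988 dB.
L_p = 98 − 40.988 = 57.01 dB.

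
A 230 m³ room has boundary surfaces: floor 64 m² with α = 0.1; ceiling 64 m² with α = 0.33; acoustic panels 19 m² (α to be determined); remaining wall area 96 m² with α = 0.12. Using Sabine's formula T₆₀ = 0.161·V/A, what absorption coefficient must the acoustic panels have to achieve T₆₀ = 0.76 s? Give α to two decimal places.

0.51

A = 0.161·V/T₆₀ = 0.161·230/0.76 = 48.72 m² sabins.
Absorption from the other surfaces = 64·0.1 + 64·0.33 + 96·0.12 = 39.04 m², so the acoustic panels must supply 9.68 m² over 19 m².
α = 9.68/19 = 0.510.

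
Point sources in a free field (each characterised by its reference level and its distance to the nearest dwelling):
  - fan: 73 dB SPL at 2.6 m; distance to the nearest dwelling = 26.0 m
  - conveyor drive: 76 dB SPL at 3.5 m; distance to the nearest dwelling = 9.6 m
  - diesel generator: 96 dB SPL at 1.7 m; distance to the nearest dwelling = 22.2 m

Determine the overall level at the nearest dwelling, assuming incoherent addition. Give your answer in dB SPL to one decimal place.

74.6 dB SPL

Apply inverse-square spreading to bring every level to the receiver, then sum 10^(L/10).
fan: 73 − 20·log₁₀(26.0/2.6) = 73 − 20.00 = 53.00 dB SPL.
conveyor drive: 76 − 20·log₁₀(9.6/3.5) = 76 − 8.76 = 67.24 dB SPL.
diesel generator: 96 − 20·log₁₀(22.2/1.7) = 96 − 22.32 = 73.68 dB SPL.
Σ 10^(L/10) = 2.884e+07 → L_total = 10·log₁₀(2.884e+07) = 74.60 dB SPL.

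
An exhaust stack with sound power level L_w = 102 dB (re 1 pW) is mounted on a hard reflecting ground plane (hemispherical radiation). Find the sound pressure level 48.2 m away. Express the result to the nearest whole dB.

60 dB

The power spreads over a hemisphere of area 2π·r², so L_p = L_w − 10·log₁₀(2π·r²).
2π·r² = 1.46e+04 m², 10·log₁₀ of that is 41.643 dB.
L_p = 102 − 41.643 = 60.36 dB.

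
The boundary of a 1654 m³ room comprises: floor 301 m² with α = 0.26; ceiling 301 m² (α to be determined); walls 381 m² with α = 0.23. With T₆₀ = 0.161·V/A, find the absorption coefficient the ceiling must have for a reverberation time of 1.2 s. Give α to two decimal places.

A = 0.161·V/T₆₀ = 0.161·1654/1.2 = 221.91 m² sabins.
Absorption from the other surfaces = 301·0.26 + 381·0.23 = 165.89 m², so the ceiling must supply 56.02 m² over 301 m².
α = 56.02/301 = 0.186.

0.19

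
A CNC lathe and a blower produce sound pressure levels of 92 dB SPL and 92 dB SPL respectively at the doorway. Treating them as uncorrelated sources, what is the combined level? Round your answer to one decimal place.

95.0 dB SPL

For uncorrelated sources the intensities add, so convert each level to linear form, sum, and take 10·log₁₀ of the total.
Σ 10^(L/10) = 10^(92/10) + 10^(92/10) = 3.170e+09.
L_total = 10·log₁₀(3.170e+09) = 95.01 dB SPL.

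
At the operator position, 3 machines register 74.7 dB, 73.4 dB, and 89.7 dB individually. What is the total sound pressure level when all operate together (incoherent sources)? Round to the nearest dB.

For uncorrelated sources the intensities add, so convert each level to linear form, sum, and take 10·log₁₀ of the total.
Σ 10^(L/10) = 10^(74.7/10) + 10^(73.4/10) + 10^(89.7/10) = 9.846e+08.
L_total = 10·log₁₀(9.846e+08) = 89.93 dB.

90 dB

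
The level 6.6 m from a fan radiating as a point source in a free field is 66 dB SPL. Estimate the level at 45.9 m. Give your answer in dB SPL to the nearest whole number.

Point-source attenuation: ΔL = 20·log₁₀(r₂/r₁) = 20·log₁₀(45.9/6.6) = 16.845 dB.
L₂ = 66 − 20·log₁₀(45.9/6.6) = 66 − 16.845 = 49.15 dB SPL.

49 dB SPL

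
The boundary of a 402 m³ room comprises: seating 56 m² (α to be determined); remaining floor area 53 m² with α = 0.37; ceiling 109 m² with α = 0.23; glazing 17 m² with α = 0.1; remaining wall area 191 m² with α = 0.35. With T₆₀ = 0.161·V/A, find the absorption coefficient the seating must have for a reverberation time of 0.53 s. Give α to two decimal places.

A = 0.161·V/T₆₀ = 0.161·402/0.53 = 122.12 m² sabins.
Absorption from the other surfaces = 53·0.37 + 109·0.23 + 17·0.1 + 191·0.35 = 113.23 m², so the seating must supply 8.89 m² over 56 m².
α = 8.89/56 = 0.159.

0.16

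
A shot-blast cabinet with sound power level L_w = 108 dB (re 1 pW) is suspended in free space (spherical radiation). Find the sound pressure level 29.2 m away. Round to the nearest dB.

68 dB

Free-field spherical radiation: L_p = L_w − 10·log₁₀(4π·r²), r = 29.2 m.
4π·r² = 1.071e+04 m², 10·log₁₀ of that is 40.300 dB.
L_p = 108 − 40.300 = 67.70 dB.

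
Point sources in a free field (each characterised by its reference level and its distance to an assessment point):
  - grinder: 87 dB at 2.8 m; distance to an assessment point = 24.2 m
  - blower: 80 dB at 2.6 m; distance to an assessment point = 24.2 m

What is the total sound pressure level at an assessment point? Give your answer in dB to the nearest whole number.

Propagate each source to the receiver with L = L_ref − 20·log₁₀(r/r_ref), then add intensities.
grinder: 87 − 20·log₁₀(24.2/2.8) = 87 − 18.73 = 68.27 dB.
blower: 80 − 20·log₁₀(24.2/2.6) = 80 − 19.38 = 60.62 dB.
Σ 10^(L/10) = 7.864e+06 → L_total = 10·log₁₀(7.864e+06) = 68.96 dB.

69 dB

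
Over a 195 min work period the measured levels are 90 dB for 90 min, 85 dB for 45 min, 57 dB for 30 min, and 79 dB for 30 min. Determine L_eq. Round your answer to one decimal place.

Weight each interval's intensity by its duration and average over T = 195 min:
Σ tᵢ·10^(Lᵢ/10) = 90·10^(90/10) + 45·10^(85/10) + 30·10^(57/10) + 30·10^(79/10) = 1.066e+11.
L_eq = 10·log₁₀(1.066e+11/195) = 87.38 dB.

87.4 dB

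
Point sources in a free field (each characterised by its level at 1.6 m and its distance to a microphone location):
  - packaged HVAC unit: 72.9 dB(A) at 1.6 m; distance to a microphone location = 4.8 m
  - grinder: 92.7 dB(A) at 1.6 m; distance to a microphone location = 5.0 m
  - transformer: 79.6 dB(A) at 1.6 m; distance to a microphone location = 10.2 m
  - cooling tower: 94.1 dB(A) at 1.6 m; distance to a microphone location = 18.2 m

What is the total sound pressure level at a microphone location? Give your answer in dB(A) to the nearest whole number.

Propagate each source to the receiver with L = L_ref − 20·log₁₀(r/r_ref), then add intensities.
packaged HVAC unit: 72.9 − 20·log₁₀(4.8/1.6) = 72.9 − 9.54 = 63.36 dB(A).
grinder: 92.7 − 20·log₁₀(5.0/1.6) = 92.7 − 9.90 = 82.80 dB(A).
transformer: 79.6 − 20·log₁₀(10.2/1.6) = 79.6 − 16.09 = 63.51 dB(A).
cooling tower: 94.1 − 20·log₁₀(18.2/1.6) = 94.1 − 21.12 = 72.98 dB(A).
Σ 10^(L/10) = 2.150e+08 → L_total = 10·log₁₀(2.150e+08) = 83.32 dB(A).

83 dB(A)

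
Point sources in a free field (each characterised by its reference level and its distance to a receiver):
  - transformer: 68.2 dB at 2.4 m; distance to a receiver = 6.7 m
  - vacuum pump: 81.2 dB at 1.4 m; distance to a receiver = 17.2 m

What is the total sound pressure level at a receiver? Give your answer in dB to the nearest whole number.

First find each source's level at the receiver (point-source: −20·log₁₀(r/r_ref)), then combine on an intensity basis.
transformer: 68.2 − 20·log₁₀(6.7/2.4) = 68.2 − 8.92 = 59.28 dB.
vacuum pump: 81.2 − 20·log₁₀(17.2/1.4) = 81.2 − 21.79 = 59.41 dB.
Σ 10^(L/10) = 1.721e+06 → L_total = 10·log₁₀(1.721e+06) = 62.36 dB.

62 dB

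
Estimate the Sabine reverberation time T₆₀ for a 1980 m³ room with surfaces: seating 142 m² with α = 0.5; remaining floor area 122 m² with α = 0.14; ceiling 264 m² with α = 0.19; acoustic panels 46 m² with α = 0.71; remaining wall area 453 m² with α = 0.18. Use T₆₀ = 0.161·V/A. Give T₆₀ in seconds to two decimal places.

A = Σ Sᵢαᵢ = 142·0.5 + 122·0.14 + 264·0.19 + 46·0.71 + 453·0.18 = 252.44 m².
T₆₀ = 0.161·V/A = 0.161·1980/252.44 = 1.263 s.

1.26 s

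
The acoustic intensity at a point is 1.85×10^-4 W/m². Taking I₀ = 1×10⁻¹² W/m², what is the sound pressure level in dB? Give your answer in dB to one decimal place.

82.7 dB

Dividing by I₀ shifts the exponent by 12: I/I₀ = 1.85×10^8.
L = 10·(0.2672 + 8) = 82.67 dB.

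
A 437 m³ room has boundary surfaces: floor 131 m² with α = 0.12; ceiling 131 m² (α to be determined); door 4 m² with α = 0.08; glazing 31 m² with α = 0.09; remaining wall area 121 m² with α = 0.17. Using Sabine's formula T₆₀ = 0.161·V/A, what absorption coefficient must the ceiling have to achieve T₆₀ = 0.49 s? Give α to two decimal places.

0.80

Required total absorption A = 0.161·437/0.49 = 143.59 m².
Absorption from the other surfaces = 131·0.12 + 4·0.08 + 31·0.09 + 121·0.17 = 39.40 m², so the ceiling must supply 104.19 m² over 131 m².
α = 104.19/131 = 0.795.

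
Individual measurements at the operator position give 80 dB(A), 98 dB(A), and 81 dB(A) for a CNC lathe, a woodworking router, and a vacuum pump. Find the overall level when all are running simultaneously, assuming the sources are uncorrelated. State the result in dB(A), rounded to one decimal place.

For uncorrelated sources the intensities add, so convert each level to linear form, sum, and take 10·log₁₀ of the total.
Σ 10^(L/10) = 10^(80/10) + 10^(98/10) + 10^(81/10) = 6.535e+09.
L_total = 10·log₁₀(6.535e+09) = 98.15 dB(A).

98.2 dB(A)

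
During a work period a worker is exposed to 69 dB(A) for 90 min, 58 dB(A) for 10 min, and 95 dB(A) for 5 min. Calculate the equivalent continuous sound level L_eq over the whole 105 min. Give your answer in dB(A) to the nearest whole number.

82 dB(A)

The energy average is taken in the linear domain: L_eq = 10·log₁₀[(Σ tᵢ·10^(Lᵢ/10))/T], T = 105 min.
Σ tᵢ·10^(Lᵢ/10) = 90·10^(69/10) + 10·10^(58/10) + 5·10^(95/10) = 1.653e+10.
L_eq = 10·log₁₀(1.653e+10/105) = 81.97 dB(A).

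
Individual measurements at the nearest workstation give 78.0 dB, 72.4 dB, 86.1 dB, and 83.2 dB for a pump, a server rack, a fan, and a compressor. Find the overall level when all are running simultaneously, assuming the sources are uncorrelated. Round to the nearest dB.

For uncorrelated sources the intensities add, so convert each level to linear form, sum, and take 10·log₁₀ of the total.
Σ 10^(L/10) = 10^(78.0/10) + 10^(72.4/10) + 10^(86.1/10) + 10^(83.2/10) = 6.968e+08.
L_total = 10·log₁₀(6.968e+08) = 88.43 dB.

88 dB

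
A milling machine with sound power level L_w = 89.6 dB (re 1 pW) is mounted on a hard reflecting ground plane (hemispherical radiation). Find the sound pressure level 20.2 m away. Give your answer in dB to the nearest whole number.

Free-field hemispherical radiation: L_p = L_w − 10·log₁₀(2π·r²), r = 20.2 m.
2π·r² = 2564 m², 10·log₁₀ of that is 34.089 dB.
L_p = 89.6 − 34.089 = 55.51 dB.

56 dB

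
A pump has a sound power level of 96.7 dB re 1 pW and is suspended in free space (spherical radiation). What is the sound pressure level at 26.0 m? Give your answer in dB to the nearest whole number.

57 dB

L_p = L_w − 10·log₁₀(4π·r²) with r = 26.0 m.
4π·r² = 8495 m², 10·log₁₀ of that is 39.292 dB.
L_p = 96.7 − 39.292 = 57.41 dB.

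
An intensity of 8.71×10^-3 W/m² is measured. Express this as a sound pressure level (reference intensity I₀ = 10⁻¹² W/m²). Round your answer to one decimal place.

99.4 dB

Dividing by I₀ shifts the exponent by 12: I/I₀ = 8.71×10^9.
L = 10·(0.9400 + 9) = 99.40 dB.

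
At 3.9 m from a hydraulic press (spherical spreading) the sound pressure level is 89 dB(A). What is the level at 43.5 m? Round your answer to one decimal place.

68.1 dB(A)

Point-source attenuation: ΔL = 20·log₁₀(r₂/r₁) = 20·log₁₀(43.5/3.9) = 20.948 dB.
L₂ = 89 − 20·log₁₀(43.5/3.9) = 89 − 20.948 = 68.05 dB(A).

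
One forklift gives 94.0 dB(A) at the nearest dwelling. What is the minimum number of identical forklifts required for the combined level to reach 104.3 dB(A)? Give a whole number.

11

The shortfall is 104.3 − 94.0 = 10.3 dB, and N units add 10·log₁₀ N, so need 10·log₁₀ N ≥ 10.3.
N ≥ 10^(10.3/10) = 10.715, so N = 11.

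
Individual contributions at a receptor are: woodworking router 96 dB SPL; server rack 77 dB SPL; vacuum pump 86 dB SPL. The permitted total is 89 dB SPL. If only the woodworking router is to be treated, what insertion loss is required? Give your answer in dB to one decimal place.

The untreated sources together contribute 10^(77/10) + 10^(86/10) = 4.482e+08, i.e. 86.51 dB SPL.
The limit corresponds to 10^(89/10) = 7.943e+08; subtracting the fixed part leaves 3.461e+08 for the woodworking router, i.e. 85.39 dB SPL.
Required insertion loss = 96 − 85.39 = 10.61 dB.

10.6 dB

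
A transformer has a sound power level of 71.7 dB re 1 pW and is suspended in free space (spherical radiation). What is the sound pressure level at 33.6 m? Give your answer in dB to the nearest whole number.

Free-field spherical radiation: L_p = L_w − 10·log₁₀(4π·r²), r = 33.6 m.
4π·r² = 1.419e+04 m², 10·log₁₀ of that is 41.519 dB.
L_p = 71.7 − 41.519 = 30.18 dB.

30 dB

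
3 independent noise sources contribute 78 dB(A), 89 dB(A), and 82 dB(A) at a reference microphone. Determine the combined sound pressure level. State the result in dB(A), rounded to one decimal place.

90.1 dB(A)

Incoherent sources combine by intensity addition: L_total = 10·log₁₀(Σ 10^(L_i/10)).
Σ 10^(L/10) = 10^(78/10) + 10^(89/10) + 10^(82/10) = 1.016e+09.
L_total = 10·log₁₀(1.016e+09) = 90.07 dB(A).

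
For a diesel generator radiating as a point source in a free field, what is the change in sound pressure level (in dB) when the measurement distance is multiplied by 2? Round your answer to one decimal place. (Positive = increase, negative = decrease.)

With spherical spreading the level changes by −20·log₁₀(r₂/r₁).
ΔL = −20·log₁₀(2) = -6.02 dB.

-6.0 dB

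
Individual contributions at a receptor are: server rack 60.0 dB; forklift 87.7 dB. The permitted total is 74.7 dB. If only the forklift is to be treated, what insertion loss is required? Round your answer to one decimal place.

Everything except the forklift sums to 10^(60.0/10) = 1.000e+06 in linear terms, 60.00 dB.
To meet 74.7 dB overall, the treated forklift may contribute at most 10^(74.7/10) − 1.000e+06 = 2.851e+07, i.e. 74.55 dB.
Required insertion loss = 87.7 − 74.55 = 13.15 dB.

13.1 dB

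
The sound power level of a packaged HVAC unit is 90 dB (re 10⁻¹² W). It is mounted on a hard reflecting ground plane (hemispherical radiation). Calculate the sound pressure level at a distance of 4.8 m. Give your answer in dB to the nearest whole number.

68 dB

L_p = L_w − 10·log₁₀(2π·r²) with r = 4.8 m.
2π·r² = 144.8 m², 10·log₁₀ of that is 21.607 dB.
L_p = 90 − 21.607 = 68.39 dB.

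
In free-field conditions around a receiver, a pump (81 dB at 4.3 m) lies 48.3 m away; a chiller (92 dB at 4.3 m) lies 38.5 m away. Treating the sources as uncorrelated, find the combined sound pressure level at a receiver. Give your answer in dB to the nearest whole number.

Propagate each source to the receiver with L = L_ref − 20·log₁₀(r/r_ref), then add intensities.
pump: 81 − 20·log₁₀(48.3/4.3) = 81 − 21.01 = 59.99 dB.
chiller: 92 − 20·log₁₀(38.5/4.3) = 92 − 19.04 = 72.96 dB.
Σ 10^(L/10) = 2.077e+07 → L_total = 10·log₁₀(2.077e+07) = 73.17 dB.

73 dB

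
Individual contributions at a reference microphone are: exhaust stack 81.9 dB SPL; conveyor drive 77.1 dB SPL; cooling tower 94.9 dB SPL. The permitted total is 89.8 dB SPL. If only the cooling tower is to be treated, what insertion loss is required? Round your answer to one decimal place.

6.2 dB

Fixed contribution from the other sources: Σ 10^(L/10) = 10^(81.9/10) + 10^(77.1/10) = 2.062e+08 (83.14 dB SPL).
To meet 89.8 dB SPL overall, the treated cooling tower may contribute at most 10^(89.8/10) − 2.062e+08 = 7.488e+08, i.e. 88.74 dB SPL.
So the cooling tower must be reduced from 94.9 to 88.74 dB SPL: IL = 6.16 dB.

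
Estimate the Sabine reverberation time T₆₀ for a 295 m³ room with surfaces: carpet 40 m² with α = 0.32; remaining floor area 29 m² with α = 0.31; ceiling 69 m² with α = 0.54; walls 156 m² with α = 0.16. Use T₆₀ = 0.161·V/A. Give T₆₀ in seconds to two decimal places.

Summing Sᵢαᵢ: 40·0.32 + 29·0.31 + 69·0.54 + 156·0.16 = 84.01 m².
T₆₀ = 0.161·V/A = 0.161·295/84.01 = 0.565 s.

0.57 s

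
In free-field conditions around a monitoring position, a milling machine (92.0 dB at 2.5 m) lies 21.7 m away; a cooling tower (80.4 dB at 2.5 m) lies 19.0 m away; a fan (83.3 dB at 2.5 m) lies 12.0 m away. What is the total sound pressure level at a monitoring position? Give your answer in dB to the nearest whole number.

Propagate each source to the receiver with L = L_ref − 20·log₁₀(r/r_ref), then add intensities.
milling machine: 92.0 − 20·log₁₀(21.7/2.5) = 92.0 − 18.77 = 73.23 dB.
cooling tower: 80.4 − 20·log₁₀(19.0/2.5) = 80.4 − 17.62 = 62.78 dB.
fan: 83.3 − 20·log₁₀(12.0/2.5) = 83.3 − 13.62 = 69.68 dB.
Σ 10^(L/10) = 3.221e+07 → L_total = 10·log₁₀(3.221e+07) = 75.08 dB.

75 dB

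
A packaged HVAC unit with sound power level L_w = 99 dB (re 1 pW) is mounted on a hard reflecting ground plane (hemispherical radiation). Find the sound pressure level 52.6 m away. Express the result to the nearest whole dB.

L_p = L_w − 10·log₁₀(2π·r²) with r = 52.6 m.
2π·r² = 1.738e+04 m², 10·log₁₀ of that is 42.402 dB.
L_p = 99 − 42.402 = 56.60 dB.

57 dB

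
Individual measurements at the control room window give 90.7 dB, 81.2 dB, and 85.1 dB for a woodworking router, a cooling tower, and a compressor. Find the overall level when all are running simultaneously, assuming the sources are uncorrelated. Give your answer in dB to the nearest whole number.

92 dB

Incoherent sources combine by intensity addition: L_total = 10·log₁₀(Σ 10^(L_i/10)).
Σ 10^(L/10) = 10^(90.7/10) + 10^(81.2/10) + 10^(85.1/10) = 1.630e+09.
L_total = 10·log₁₀(1.630e+09) = 92.12 dB.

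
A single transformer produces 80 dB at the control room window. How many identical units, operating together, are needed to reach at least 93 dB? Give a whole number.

20

N identical sources give L₁ + 10·log₁₀ N, so require 10·log₁₀ N ≥ 93 − 80 = 13.0 dB.
N ≥ 10^(13.0/10) = 19.953, so N = 20.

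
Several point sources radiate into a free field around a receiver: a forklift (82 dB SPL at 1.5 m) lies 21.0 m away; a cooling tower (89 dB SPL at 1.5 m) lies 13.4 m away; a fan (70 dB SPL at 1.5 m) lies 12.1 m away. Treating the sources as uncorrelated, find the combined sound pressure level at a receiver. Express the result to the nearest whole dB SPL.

70 dB SPL

Propagate each source to the receiver with L = L_ref − 20·log₁₀(r/r_ref), then add intensities.
forklift: 82 − 20·log₁₀(21.0/1.5) = 82 − 22.92 = 59.08 dB SPL.
cooling tower: 89 − 20·log₁₀(13.4/1.5) = 89 − 19.02 = 69.98 dB SPL.
fan: 70 − 20·log₁₀(12.1/1.5) = 70 − 18.13 = 51.87 dB SPL.
Σ 10^(L/10) = 1.092e+07 → L_total = 10·log₁₀(1.092e+07) = 70.38 dB SPL.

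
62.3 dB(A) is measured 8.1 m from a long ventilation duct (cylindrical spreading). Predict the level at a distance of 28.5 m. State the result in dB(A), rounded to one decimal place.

56.8 dB(A)

Line-source attenuation: ΔL = 10·log₁₀(r₂/r₁) = 10·log₁₀(28.5/8.1) = 5.464 dB.
L₂ = 62.3 − 10·log₁₀(28.5/8.1) = 62.3 − 5.464 = 56.84 dB(A).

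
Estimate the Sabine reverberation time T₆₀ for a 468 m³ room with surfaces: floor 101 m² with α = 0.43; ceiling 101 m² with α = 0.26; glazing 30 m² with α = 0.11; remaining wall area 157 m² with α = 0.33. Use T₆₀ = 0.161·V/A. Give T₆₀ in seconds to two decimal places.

0.60 s

Total absorption A = 101·0.43 + 101·0.26 + 30·0.11 + 157·0.33 = 124.80 m² sabins.
T₆₀ = 0.161·V/A = 0.161·468/124.80 = 0.604 s.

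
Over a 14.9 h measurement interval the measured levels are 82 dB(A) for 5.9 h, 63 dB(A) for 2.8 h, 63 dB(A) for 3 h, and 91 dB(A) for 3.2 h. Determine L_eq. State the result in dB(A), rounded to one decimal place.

Weight each interval's intensity by its duration and average over T = 14.9 h:
Σ tᵢ·10^(Lᵢ/10) = 5.9·10^(82/10) + 2.8·10^(63/10) + 3·10^(63/10) + 3.2·10^(91/10) = 4.975e+09.
L_eq = 10·log₁₀(4.975e+09/14.9) = 85.24 dB(A).

85.2 dB(A)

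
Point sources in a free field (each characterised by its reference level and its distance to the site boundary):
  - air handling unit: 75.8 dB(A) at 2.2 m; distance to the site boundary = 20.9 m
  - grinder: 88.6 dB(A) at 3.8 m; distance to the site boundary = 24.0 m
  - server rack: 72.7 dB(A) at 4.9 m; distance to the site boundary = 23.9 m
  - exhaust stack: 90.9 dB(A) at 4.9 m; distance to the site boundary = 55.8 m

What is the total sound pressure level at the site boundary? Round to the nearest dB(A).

Apply inverse-square spreading to bring every level to the receiver, then sum 10^(L/10).
air handling unit: 75.8 − 20·log₁₀(20.9/2.2) = 75.8 − 19.55 = 56.25 dB(A).
grinder: 88.6 − 20·log₁₀(24.0/3.8) = 88.6 − 16.01 = 72.59 dB(A).
server rack: 72.7 − 20·log₁₀(23.9/4.9) = 72.7 − 13.76 = 58.94 dB(A).
exhaust stack: 90.9 − 20·log₁₀(55.8/4.9) = 90.9 − 21.13 = 69.77 dB(A).
Σ 10^(L/10) = 2.885e+07 → L_total = 10·log₁₀(2.885e+07) = 74.60 dB(A).

75 dB(A)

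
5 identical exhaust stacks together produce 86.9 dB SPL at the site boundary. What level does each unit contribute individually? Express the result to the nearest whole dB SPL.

80 dB SPL

Dividing the total intensity by 5 lowers the level by 10·log₁₀ 5 = 6.990 dB: L₁ = 86.9 − 6.990.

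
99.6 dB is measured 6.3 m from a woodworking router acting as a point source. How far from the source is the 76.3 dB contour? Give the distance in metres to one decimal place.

For a point source L₁ − L₂ = 20·log₁₀(r₂/r₁), so r₂ = r₁·10^((L₁−L₂)/20).
r₂ = 6.3·10^((99.6−76.3)/20) = 6.3·10^(23.3/20) = 92.12 m.

92.1 m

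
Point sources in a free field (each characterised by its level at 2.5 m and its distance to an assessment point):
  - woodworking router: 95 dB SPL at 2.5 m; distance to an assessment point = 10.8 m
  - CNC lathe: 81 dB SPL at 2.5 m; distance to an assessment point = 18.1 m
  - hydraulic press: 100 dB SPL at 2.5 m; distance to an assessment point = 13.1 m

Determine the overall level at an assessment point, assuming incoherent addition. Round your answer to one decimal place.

Propagate each source to the receiver with L = L_ref − 20·log₁₀(r/r_ref), then add intensities.
woodworking router: 95 − 20·log₁₀(10.8/2.5) = 95 − 12.71 = 82.29 dB SPL.
CNC lathe: 81 − 20·log₁₀(18.1/2.5) = 81 − 17.19 = 63.81 dB SPL.
hydraulic press: 100 − 20·log₁₀(13.1/2.5) = 100 − 14.39 = 85.61 dB SPL.
Σ 10^(L/10) = 5.360e+08 → L_total = 10·log₁₀(5.360e+08) = 87.29 dB SPL.

87.3 dB SPL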